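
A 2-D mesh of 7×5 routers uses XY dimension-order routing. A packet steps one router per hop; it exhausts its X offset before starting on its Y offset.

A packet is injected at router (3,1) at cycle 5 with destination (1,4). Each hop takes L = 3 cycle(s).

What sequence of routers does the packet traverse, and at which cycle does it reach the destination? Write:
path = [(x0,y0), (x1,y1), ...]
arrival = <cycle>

path = [(3,1), (2,1), (1,1), (1,2), (1,3), (1,4)]
arrival = 20

[0] x=3 y=1 t=5
[1] x=2 y=1 t=8 →W
[2] x=1 y=1 t=11 →W
[3] x=1 y=2 t=14 →N
[4] x=1 y=3 t=17 →N
[5] x=1 y=4 t=20 →N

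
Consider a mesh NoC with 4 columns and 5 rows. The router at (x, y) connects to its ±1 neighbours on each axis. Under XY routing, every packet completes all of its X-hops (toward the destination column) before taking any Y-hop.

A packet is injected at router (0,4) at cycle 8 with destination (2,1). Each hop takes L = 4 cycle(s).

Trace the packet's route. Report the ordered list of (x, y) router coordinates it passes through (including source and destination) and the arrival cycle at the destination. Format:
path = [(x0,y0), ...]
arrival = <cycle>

hop 0: (0,4) @ cyc 8
hop 1: (1,4) @ cyc 12  [E]
hop 2: (2,4) @ cyc 16  [E]
hop 3: (2,3) @ cyc 20  [S]
hop 4: (2,2) @ cyc 24  [S]
hop 5: (2,1) @ cyc 28  [S]

path = [(0,4), (1,4), (2,4), (2,3), (2,2), (2,1)]
arrival = 28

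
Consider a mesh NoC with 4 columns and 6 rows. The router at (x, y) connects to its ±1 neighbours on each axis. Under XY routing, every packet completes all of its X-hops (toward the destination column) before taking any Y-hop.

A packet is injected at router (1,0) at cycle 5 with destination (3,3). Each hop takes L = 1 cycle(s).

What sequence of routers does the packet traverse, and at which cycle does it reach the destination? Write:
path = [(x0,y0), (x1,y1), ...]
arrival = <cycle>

path = [(1,0), (2,0), (3,0), (3,1), (3,2), (3,3)]
arrival = 10

[0] x=1 y=0 t=5
[1] x=2 y=0 t=6 →E
[2] x=3 y=0 t=7 →E
[3] x=3 y=1 t=8 →N
[4] x=3 y=2 t=9 →N
[5] x=3 y=3 t=10 →N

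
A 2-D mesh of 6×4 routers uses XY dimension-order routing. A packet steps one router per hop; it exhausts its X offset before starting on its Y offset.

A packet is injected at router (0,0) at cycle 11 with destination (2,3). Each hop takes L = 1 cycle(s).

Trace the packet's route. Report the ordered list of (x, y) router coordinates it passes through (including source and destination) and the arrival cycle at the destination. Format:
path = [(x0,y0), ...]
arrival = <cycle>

path = [(0,0), (1,0), (2,0), (2,1), (2,2), (2,3)]
arrival = 16

hop 0: (0,0) @ cyc 11
hop 1: (1,0) @ cyc 12  [E]
hop 2: (2,0) @ cyc 13  [E]
hop 3: (2,1) @ cyc 14  [N]
hop 4: (2,2) @ cyc 15  [N]
hop 5: (2,3) @ cyc 16  [N]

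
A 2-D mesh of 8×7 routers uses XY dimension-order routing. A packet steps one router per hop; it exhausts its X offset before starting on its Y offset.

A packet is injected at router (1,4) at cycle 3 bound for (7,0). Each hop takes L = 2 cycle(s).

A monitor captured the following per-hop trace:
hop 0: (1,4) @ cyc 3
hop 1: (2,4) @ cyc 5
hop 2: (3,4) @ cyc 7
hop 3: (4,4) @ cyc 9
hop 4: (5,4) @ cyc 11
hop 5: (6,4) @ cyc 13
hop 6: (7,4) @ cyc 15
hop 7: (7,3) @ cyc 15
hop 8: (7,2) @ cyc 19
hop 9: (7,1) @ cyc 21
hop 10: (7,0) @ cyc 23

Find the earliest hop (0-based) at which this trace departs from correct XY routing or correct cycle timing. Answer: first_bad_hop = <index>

check 1→ d=(1,0) cyc+2: ok
check 2→ d=(1,0) cyc+2: ok
check 3→ d=(1,0) cyc+2: ok
check 4→ d=(1,0) cyc+2: ok
check 5→ d=(1,0) cyc+2: ok
check 6→ d=(1,0) cyc+2: ok
check 7→ d=(0,-1) cyc+0: BAD: Δcyc=0≠L

first_bad_hop = 7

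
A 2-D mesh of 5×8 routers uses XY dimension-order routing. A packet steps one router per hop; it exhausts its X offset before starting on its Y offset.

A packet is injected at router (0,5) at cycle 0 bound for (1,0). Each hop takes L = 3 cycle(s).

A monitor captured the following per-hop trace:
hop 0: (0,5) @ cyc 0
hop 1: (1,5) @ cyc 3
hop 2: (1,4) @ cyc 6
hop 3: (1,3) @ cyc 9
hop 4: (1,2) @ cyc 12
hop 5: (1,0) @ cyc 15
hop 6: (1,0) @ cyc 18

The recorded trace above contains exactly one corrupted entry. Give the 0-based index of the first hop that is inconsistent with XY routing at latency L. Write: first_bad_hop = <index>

hop 1: step (+1,+0), +3 cyc — ok
hop 2: step (+0,-1), +3 cyc — ok
hop 3: step (+0,-1), +3 cyc — ok
hop 4: step (+0,-1), +3 cyc — ok
hop 5: step (+0,-2), +3 cyc — BAD: non-unit step

first_bad_hop = 5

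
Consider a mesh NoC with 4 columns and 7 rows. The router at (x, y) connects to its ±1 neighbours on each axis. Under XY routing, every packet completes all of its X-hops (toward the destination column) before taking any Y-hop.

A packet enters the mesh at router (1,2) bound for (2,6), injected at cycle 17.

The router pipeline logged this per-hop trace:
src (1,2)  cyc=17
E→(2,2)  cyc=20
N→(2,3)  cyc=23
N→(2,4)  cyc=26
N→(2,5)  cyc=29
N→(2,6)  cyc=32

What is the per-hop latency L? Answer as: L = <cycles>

L = 3

From hop 0 (17) to hop 1 (20): +3 cycles.
One hop costs L cycles, so L = 3.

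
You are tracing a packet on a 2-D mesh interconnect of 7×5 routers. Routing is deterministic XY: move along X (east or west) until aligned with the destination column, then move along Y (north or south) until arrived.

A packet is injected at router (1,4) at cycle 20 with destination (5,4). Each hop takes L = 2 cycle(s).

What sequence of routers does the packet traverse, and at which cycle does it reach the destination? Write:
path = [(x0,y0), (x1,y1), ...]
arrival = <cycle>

path = [(1,4), (2,4), (3,4), (4,4), (5,4)]
arrival = 28

src (1,4)  cyc=20
E→(2,4)  cyc=22
E→(3,4)  cyc=24
E→(4,4)  cyc=26
E→(5,4)  cyc=28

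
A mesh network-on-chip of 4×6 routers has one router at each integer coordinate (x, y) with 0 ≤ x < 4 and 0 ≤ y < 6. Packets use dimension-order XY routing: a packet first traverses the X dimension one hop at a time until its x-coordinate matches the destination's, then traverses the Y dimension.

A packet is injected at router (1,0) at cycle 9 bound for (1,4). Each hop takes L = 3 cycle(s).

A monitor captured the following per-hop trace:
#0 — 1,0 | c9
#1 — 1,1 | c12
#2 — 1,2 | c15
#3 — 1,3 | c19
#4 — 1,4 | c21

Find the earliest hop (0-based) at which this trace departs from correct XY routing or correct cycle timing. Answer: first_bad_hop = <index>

first_bad_hop = 3

hop 1: step (+0,+1), +3 cyc — ok
hop 2: step (+0,+1), +3 cyc — ok
hop 3: step (+0,+1), +4 cyc — BAD: Δcyc=4≠L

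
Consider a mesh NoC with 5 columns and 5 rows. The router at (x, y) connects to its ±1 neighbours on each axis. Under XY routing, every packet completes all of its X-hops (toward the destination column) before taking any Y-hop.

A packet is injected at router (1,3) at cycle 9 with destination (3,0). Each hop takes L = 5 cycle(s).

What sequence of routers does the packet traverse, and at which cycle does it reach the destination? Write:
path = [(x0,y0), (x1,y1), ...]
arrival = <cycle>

path = [(1,3), (2,3), (3,3), (3,2), (3,1), (3,0)]
arrival = 34

hop 0: (1,3) @ cyc 9
hop 1: (2,3) @ cyc 14  [E]
hop 2: (3,3) @ cyc 19  [E]
hop 3: (3,2) @ cyc 24  [S]
hop 4: (3,1) @ cyc 29  [S]
hop 5: (3,0) @ cyc 34  [S]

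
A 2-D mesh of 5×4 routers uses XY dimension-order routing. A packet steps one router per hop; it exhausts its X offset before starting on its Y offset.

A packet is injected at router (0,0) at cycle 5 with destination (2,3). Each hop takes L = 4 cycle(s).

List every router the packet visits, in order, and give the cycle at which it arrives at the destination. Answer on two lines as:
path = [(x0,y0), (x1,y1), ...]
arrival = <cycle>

path = [(0,0), (1,0), (2,0), (2,1), (2,2), (2,3)]
arrival = 25

t=5: at (0,0)
t=9: at (1,0) after E
t=13: at (2,0) after E
t=17: at (2,1) after N
t=21: at (2,2) after N
t=25: at (2,3) after N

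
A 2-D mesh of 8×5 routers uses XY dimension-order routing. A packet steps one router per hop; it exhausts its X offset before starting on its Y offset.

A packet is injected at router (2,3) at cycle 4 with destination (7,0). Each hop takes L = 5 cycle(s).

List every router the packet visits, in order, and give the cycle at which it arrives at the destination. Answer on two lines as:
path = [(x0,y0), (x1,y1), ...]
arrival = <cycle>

  0. router=(2,3) cycle=4 (inject)
  1. router=(3,3) cycle=9 dir=E
  2. router=(4,3) cycle=14 dir=E
  3. router=(5,3) cycle=19 dir=E
  4. router=(6,3) cycle=24 dir=E
  5. router=(7,3) cycle=29 dir=E
  6. router=(7,2) cycle=34 dir=S
  7. router=(7,1) cycle=39 dir=S
  8. router=(7,0) cycle=44 dir=S

path = [(2,3), (3,3), (4,3), (5,3), (6,3), (7,3), (7,2), (7,1), (7,0)]
arrival = 44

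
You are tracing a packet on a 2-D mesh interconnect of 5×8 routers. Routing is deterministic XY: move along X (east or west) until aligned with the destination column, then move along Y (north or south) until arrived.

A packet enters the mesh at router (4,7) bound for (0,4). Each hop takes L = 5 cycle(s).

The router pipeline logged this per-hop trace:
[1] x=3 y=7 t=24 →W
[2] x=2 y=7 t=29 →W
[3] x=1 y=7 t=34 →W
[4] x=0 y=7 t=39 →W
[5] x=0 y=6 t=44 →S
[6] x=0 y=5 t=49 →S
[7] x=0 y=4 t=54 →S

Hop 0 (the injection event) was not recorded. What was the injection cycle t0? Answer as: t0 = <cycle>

t0 = 19

cyc[1] = 24 and cyc[k] = t0 + k·L for every k.
So t0 = 24 − 1·5 = 19.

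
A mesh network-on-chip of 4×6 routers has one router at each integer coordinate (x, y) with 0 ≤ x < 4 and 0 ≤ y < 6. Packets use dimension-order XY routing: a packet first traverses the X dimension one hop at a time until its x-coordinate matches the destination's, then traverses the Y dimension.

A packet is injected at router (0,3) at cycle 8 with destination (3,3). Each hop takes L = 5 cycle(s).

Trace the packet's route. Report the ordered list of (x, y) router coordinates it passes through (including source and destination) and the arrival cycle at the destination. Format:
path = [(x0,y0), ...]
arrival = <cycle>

[0] x=0 y=3 t=8
[1] x=1 y=3 t=13 →E
[2] x=2 y=3 t=18 →E
[3] x=3 y=3 t=23 →E

path = [(0,3), (1,3), (2,3), (3,3)]
arrival = 23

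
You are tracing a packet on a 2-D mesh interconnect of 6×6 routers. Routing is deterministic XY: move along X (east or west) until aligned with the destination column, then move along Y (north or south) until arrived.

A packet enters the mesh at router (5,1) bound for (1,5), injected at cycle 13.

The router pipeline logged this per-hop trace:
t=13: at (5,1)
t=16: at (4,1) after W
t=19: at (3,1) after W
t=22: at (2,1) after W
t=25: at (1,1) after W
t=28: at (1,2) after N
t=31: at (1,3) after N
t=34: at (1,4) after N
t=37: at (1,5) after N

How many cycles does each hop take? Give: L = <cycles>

cyc[1] − cyc[0] = 16 − 13 = 3.
Each hop adds L, hence L = 3.

L = 3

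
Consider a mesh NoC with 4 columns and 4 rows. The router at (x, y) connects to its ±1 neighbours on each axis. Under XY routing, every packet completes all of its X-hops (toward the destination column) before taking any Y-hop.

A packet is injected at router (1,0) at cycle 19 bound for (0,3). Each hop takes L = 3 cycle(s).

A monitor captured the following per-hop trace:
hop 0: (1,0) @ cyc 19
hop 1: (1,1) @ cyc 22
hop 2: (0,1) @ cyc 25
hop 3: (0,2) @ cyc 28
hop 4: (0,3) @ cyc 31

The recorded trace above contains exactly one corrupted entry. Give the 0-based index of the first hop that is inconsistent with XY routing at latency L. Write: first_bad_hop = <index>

first_bad_hop = 1

  1: Δx=+0 Δy=+1 Δt=3 [BAD: Y-move but x=1≠0]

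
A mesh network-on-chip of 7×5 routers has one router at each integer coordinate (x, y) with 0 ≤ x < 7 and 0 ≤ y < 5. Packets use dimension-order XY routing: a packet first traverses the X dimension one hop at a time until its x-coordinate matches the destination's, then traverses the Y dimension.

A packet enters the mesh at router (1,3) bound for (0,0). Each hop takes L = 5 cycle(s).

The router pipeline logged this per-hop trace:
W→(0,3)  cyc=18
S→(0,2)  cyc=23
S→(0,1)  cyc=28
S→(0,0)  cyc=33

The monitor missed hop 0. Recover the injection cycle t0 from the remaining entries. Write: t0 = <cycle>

cyc[1] = 18 and cyc[k] = t0 + k·L for every k.
Subtract one hop: t0 = 18 − 5 = 13.

t0 = 13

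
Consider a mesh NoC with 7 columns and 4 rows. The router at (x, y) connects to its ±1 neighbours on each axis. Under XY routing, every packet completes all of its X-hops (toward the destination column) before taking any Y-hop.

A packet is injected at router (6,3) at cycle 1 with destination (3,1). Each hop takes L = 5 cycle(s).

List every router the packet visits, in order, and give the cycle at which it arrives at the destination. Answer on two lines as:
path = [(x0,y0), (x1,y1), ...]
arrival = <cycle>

path = [(6,3), (5,3), (4,3), (3,3), (3,2), (3,1)]
arrival = 26

  0. router=(6,3) cycle=1 (inject)
  1. router=(5,3) cycle=6 dir=W
  2. router=(4,3) cycle=11 dir=W
  3. router=(3,3) cycle=16 dir=W
  4. router=(3,2) cycle=21 dir=S
  5. router=(3,1) cycle=26 dir=S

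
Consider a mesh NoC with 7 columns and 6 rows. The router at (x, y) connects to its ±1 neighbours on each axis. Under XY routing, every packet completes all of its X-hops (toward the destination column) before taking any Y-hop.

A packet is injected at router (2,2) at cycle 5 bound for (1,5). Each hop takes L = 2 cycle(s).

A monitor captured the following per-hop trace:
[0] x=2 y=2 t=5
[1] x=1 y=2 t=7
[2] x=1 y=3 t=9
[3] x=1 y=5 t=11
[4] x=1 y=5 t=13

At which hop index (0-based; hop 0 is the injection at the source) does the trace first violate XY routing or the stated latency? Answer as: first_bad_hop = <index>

[1] (-1,+0) / 2c ⇒ ok
[2] (+0,+1) / 2c ⇒ ok
[3] (+0,+2) / 2c ⇒ BAD: non-unit step

first_bad_hop = 3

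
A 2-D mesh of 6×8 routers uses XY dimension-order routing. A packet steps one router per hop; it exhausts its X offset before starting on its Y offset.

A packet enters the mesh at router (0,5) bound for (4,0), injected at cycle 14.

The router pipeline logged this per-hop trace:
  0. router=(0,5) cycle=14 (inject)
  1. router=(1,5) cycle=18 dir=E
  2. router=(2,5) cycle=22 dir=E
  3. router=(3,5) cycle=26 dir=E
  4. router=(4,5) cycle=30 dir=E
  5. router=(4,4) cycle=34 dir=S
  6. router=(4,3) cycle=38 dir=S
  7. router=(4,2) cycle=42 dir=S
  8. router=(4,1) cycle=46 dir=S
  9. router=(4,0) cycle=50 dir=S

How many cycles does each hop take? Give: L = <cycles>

From hop 0 (14) to hop 1 (18): +4 cycles.
Each hop adds L, hence L = 4.

L = 4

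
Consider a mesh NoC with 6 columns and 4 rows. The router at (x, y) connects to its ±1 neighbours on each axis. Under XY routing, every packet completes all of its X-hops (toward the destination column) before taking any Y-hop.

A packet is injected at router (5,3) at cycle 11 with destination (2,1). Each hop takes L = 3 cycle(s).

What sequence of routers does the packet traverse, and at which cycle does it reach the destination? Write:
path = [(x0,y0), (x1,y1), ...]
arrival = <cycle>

path = [(5,3), (4,3), (3,3), (2,3), (2,2), (2,1)]
arrival = 26

hop 0: (5,3) @ cyc 11
hop 1: (4,3) @ cyc 14  [W]
hop 2: (3,3) @ cyc 17  [W]
hop 3: (2,3) @ cyc 20  [W]
hop 4: (2,2) @ cyc 23  [S]
hop 5: (2,1) @ cyc 26  [S]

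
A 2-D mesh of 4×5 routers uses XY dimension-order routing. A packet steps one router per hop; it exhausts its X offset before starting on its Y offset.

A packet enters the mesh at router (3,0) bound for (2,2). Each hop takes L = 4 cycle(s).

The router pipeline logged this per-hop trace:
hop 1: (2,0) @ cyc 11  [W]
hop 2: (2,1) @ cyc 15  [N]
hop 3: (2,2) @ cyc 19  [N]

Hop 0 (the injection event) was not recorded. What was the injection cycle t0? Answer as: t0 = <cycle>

t0 = 7

At hop 1 the cycle is 11; in general cyc_k = t0 + kL.
t0 = cyc[1] − L = 11 − 4 = 7.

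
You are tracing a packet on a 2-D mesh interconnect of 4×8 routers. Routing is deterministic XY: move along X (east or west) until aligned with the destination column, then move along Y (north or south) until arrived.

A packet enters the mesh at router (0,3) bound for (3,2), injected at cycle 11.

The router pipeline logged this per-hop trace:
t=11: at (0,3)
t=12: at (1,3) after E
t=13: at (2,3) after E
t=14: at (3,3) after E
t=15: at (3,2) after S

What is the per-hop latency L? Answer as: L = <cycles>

L = 1

Between hops 0 and 1 the cycle counter advances 12 − 11 = 1.
That increment is L by definition: L = 1.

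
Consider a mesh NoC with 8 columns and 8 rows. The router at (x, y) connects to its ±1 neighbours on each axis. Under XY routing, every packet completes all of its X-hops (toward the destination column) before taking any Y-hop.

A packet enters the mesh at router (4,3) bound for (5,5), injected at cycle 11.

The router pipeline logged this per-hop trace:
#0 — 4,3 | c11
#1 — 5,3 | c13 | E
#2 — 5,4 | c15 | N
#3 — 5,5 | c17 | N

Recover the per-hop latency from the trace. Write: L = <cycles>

cyc[1] − cyc[0] = 13 − 11 = 2.
Each hop adds L, hence L = 2.

L = 2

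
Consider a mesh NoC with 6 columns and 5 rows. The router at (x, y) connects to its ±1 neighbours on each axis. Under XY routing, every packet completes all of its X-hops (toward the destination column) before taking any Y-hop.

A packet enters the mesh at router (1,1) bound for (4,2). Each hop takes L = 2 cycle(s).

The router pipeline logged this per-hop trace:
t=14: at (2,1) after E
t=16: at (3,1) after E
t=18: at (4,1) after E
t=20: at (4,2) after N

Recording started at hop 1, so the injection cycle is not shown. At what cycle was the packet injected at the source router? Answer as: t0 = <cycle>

cyc[1] = 14 and cyc[k] = t0 + k·L for every k.
Therefore t0 = 14 − L = 12.

t0 = 12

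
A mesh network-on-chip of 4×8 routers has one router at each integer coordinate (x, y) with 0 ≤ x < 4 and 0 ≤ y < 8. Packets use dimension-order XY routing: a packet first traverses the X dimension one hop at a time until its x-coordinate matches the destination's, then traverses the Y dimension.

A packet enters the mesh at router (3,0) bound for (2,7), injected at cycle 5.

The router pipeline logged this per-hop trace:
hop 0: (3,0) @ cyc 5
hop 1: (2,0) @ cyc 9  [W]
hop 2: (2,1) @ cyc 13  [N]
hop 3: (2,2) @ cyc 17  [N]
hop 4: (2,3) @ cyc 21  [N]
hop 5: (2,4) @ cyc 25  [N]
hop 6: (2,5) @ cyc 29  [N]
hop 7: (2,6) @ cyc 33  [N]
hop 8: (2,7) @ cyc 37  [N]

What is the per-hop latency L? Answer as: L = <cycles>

L = 4

Δcyc across hop 0→1: 9 − 5 = 4.
That increment is L by definition: L = 4.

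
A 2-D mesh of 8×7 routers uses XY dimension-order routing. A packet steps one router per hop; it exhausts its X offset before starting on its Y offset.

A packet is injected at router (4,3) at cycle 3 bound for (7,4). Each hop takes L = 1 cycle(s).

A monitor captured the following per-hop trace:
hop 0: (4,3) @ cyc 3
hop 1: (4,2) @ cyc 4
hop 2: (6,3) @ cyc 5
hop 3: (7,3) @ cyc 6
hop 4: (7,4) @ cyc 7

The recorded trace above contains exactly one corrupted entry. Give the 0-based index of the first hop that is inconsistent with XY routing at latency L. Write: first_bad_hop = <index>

[1] (+0,-1) / 1c ⇒ BAD: Y-move but x=4≠7

first_bad_hop = 1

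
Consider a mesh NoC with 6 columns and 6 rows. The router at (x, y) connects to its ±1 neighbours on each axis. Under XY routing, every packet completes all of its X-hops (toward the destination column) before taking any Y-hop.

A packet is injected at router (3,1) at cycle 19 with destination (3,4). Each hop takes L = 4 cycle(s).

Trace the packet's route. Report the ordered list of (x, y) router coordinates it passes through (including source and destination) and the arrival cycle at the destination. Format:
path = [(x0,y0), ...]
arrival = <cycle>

path = [(3,1), (3,2), (3,3), (3,4)]
arrival = 31

[0] x=3 y=1 t=19
[1] x=3 y=2 t=23 →N
[2] x=3 y=3 t=27 →N
[3] x=3 y=4 t=31 →N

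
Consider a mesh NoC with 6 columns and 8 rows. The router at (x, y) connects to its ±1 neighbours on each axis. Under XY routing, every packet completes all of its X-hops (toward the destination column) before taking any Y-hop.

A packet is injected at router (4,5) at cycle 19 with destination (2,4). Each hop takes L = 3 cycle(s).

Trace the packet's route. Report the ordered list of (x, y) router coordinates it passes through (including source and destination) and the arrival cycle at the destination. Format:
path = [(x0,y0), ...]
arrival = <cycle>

[0] x=4 y=5 t=19
[1] x=3 y=5 t=22 →W
[2] x=2 y=5 t=25 →W
[3] x=2 y=4 t=28 →S

path = [(4,5), (3,5), (2,5), (2,4)]
arrival = 28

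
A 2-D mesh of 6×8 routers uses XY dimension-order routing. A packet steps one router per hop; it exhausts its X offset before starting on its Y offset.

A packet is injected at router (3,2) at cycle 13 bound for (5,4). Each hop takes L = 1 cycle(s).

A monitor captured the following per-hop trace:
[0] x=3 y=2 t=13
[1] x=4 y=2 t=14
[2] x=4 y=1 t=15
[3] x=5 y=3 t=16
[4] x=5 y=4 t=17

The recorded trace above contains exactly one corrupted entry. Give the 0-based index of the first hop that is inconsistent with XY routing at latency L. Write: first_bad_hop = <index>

[1] (+1,+0) / 1c ⇒ ok
[2] (+0,-1) / 1c ⇒ BAD: Y-move but x=4≠5

first_bad_hop = 2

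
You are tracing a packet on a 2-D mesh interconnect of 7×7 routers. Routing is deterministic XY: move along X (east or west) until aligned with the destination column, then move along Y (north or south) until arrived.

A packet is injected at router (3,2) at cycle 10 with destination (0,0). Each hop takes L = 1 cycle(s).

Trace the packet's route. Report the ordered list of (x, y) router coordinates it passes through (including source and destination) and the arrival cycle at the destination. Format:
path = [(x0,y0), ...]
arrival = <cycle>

t=10: at (3,2)
t=11: at (2,2) after W
t=12: at (1,2) after W
t=13: at (0,2) after W
t=14: at (0,1) after S
t=15: at (0,0) after S

path = [(3,2), (2,2), (1,2), (0,2), (0,1), (0,0)]
arrival = 15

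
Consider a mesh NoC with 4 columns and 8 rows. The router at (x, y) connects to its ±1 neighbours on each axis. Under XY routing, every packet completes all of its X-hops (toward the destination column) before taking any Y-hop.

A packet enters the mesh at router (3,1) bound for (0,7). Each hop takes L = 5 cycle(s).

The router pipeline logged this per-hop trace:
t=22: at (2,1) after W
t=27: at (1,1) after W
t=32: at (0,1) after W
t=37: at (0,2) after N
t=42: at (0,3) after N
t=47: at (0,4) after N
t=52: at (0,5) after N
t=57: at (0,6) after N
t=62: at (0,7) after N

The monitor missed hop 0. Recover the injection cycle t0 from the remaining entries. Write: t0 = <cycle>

Hop 1 reached at cycle 22; hop k is at t0 + k·L.
Subtract one hop: t0 = 22 − 5 = 17.

t0 = 17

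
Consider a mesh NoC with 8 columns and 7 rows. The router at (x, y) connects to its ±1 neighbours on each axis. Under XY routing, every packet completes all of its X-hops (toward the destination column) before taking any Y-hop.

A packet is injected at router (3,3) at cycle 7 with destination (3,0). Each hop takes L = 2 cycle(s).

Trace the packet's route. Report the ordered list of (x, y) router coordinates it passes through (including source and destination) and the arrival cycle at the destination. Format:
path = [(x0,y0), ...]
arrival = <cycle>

hop 0: (3,3) @ cyc 7
hop 1: (3,2) @ cyc 9  [S]
hop 2: (3,1) @ cyc 11  [S]
hop 3: (3,0) @ cyc 13  [S]

path = [(3,3), (3,2), (3,1), (3,0)]
arrival = 13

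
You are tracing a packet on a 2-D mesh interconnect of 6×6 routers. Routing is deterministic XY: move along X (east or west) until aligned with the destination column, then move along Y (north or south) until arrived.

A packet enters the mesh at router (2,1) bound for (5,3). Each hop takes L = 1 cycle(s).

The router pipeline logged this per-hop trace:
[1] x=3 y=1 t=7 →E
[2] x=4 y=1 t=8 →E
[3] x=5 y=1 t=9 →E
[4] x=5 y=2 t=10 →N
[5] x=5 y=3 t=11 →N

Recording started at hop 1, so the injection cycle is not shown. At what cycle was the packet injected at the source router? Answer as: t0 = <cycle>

At hop 1 the cycle is 7; in general cyc_k = t0 + kL.
Therefore t0 = 7 − L = 6.

t0 = 6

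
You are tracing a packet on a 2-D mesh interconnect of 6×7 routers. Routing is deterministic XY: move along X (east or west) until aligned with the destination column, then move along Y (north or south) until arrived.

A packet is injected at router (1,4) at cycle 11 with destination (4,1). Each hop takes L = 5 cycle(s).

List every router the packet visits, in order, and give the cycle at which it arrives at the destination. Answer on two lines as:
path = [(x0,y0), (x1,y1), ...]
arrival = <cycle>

t=11: at (1,4)
t=16: at (2,4) after E
t=21: at (3,4) after E
t=26: at (4,4) after E
t=31: at (4,3) after S
t=36: at (4,2) after S
t=41: at (4,1) after S

path = [(1,4), (2,4), (3,4), (4,4), (4,3), (4,2), (4,1)]
arrival = 41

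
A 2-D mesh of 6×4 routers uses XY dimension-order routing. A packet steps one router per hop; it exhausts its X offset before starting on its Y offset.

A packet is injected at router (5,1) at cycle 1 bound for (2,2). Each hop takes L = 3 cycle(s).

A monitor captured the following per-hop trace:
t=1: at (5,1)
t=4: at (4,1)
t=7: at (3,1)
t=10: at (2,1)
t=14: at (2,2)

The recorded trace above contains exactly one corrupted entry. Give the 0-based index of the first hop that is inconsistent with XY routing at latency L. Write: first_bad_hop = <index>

hop 1: step (-1,+0), +3 cyc — ok
hop 2: step (-1,+0), +3 cyc — ok
hop 3: step (-1,+0), +3 cyc — ok
hop 4: step (+0,+1), +4 cyc — BAD: Δcyc=4≠L

first_bad_hop = 4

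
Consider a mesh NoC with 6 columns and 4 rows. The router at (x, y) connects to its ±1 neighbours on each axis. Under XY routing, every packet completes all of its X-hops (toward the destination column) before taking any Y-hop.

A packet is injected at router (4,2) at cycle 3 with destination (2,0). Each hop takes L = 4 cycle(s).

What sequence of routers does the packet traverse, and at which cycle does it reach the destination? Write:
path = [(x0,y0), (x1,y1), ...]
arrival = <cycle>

src (4,2)  cyc=3
W→(3,2)  cyc=7
W→(2,2)  cyc=11
S→(2,1)  cyc=15
S→(2,0)  cyc=19

path = [(4,2), (3,2), (2,2), (2,1), (2,0)]
arrival = 19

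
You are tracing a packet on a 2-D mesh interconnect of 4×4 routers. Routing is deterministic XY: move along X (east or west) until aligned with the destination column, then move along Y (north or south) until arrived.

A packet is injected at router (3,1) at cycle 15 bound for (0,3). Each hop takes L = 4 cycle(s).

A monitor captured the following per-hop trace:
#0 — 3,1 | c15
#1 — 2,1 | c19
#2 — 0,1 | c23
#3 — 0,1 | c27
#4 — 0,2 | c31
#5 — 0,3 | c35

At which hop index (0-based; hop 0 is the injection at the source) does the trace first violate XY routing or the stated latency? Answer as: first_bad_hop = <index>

first_bad_hop = 2

hop 1: step (-1,+0), +4 cyc — ok
hop 2: step (-2,+0), +4 cyc — BAD: non-unit step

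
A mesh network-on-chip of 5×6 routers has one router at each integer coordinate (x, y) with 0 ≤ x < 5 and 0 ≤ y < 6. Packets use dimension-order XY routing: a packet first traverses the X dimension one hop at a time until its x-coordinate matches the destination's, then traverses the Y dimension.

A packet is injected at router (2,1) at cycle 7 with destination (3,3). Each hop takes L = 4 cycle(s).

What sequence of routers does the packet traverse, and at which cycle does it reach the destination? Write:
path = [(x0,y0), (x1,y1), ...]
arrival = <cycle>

path = [(2,1), (3,1), (3,2), (3,3)]
arrival = 19

t=7: at (2,1)
t=11: at (3,1) after E
t=15: at (3,2) after N
t=19: at (3,3) after N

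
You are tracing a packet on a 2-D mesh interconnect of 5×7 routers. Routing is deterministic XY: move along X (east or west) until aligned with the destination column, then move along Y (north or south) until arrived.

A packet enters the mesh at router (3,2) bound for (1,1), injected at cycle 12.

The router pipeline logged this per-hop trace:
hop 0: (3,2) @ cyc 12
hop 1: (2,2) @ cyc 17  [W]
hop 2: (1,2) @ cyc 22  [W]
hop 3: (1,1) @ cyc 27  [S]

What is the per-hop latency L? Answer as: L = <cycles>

L = 5

Δcyc across hop 0→1: 17 − 12 = 5.
One hop costs L cycles, so L = 5.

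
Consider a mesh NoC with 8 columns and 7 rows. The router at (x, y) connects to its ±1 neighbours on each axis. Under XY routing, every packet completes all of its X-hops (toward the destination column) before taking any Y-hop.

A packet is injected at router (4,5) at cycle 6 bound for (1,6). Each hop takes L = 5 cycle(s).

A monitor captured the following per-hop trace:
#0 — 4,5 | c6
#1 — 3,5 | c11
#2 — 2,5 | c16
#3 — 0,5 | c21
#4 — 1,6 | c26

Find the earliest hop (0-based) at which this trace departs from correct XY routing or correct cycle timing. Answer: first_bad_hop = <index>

first_bad_hop = 3

check 1→ d=(-1,0) cyc+5: ok
check 2→ d=(-1,0) cyc+5: ok
check 3→ d=(-2,0) cyc+5: BAD: non-unit step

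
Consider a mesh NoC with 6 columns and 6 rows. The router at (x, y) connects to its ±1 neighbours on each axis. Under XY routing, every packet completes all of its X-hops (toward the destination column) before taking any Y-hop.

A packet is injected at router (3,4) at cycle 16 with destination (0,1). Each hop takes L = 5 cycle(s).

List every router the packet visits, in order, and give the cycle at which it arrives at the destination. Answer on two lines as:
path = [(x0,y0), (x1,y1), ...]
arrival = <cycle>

[0] x=3 y=4 t=16
[1] x=2 y=4 t=21 →W
[2] x=1 y=4 t=26 →W
[3] x=0 y=4 t=31 →W
[4] x=0 y=3 t=36 →S
[5] x=0 y=2 t=41 →S
[6] x=0 y=1 t=46 →S

path = [(3,4), (2,4), (1,4), (0,4), (0,3), (0,2), (0,1)]
arrival = 46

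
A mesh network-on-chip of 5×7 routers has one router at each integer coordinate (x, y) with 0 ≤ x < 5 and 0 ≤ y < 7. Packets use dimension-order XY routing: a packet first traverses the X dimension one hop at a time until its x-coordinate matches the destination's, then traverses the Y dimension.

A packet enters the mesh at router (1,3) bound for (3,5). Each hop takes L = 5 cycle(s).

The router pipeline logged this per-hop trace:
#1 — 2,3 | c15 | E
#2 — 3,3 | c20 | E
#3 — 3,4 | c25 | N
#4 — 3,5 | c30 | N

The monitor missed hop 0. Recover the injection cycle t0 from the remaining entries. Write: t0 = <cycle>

t0 = 10

Hop 1 reached at cycle 15; hop k is at t0 + k·L.
Subtract one hop: t0 = 15 − 5 = 10.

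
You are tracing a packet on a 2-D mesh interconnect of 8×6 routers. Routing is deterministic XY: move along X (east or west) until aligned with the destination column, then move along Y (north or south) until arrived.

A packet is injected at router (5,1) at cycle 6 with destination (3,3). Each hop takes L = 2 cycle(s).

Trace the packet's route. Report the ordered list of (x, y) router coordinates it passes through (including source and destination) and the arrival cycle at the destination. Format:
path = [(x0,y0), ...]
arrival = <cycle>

hop 0: (5,1) @ cyc 6
hop 1: (4,1) @ cyc 8  [W]
hop 2: (3,1) @ cyc 10  [W]
hop 3: (3,2) @ cyc 12  [N]
hop 4: (3,3) @ cyc 14  [N]

path = [(5,1), (4,1), (3,1), (3,2), (3,3)]
arrival = 14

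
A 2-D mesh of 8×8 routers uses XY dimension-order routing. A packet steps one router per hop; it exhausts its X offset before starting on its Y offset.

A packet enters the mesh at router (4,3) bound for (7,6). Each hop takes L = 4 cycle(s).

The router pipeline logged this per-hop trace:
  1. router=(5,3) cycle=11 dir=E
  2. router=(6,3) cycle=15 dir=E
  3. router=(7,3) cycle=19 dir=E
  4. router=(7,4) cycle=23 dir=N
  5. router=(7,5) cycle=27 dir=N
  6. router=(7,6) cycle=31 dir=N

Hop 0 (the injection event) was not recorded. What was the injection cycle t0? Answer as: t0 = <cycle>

t0 = 7

cyc[1] = 11 and cyc[k] = t0 + k·L for every k.
t0 = cyc[1] − L = 11 − 4 = 7.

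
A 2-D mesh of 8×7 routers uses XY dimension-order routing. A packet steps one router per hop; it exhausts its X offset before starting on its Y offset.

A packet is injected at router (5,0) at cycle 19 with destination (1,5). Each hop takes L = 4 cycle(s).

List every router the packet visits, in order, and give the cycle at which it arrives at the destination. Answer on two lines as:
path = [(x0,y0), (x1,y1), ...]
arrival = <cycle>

path = [(5,0), (4,0), (3,0), (2,0), (1,0), (1,1), (1,2), (1,3), (1,4), (1,5)]
arrival = 55

#0 — 5,0 | c19
#1 — 4,0 | c23 | W
#2 — 3,0 | c27 | W
#3 — 2,0 | c31 | W
#4 — 1,0 | c35 | W
#5 — 1,1 | c39 | N
#6 — 1,2 | c43 | N
#7 — 1,3 | c47 | N
#8 — 1,4 | c51 | N
#9 — 1,5 | c55 | N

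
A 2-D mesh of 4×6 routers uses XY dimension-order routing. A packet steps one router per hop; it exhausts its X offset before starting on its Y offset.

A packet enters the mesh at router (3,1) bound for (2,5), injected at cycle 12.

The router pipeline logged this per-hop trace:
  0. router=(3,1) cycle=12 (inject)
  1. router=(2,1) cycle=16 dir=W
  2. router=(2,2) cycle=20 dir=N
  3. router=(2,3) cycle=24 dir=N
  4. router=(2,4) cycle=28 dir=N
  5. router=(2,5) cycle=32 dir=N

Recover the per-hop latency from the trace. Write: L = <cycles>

Between hops 0 and 1 the cycle counter advances 16 − 12 = 4.
One hop costs L cycles, so L = 4.

L = 4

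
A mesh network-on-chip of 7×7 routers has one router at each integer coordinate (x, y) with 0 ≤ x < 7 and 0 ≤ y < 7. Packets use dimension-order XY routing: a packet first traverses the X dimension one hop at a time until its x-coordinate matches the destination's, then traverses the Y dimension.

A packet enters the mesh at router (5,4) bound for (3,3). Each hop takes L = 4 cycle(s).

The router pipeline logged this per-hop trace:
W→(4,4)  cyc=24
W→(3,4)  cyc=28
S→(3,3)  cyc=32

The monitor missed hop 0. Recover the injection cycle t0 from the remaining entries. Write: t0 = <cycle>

t0 = 20

cyc[1] = 24 and cyc[k] = t0 + k·L for every k.
So t0 = 24 − 1·4 = 20.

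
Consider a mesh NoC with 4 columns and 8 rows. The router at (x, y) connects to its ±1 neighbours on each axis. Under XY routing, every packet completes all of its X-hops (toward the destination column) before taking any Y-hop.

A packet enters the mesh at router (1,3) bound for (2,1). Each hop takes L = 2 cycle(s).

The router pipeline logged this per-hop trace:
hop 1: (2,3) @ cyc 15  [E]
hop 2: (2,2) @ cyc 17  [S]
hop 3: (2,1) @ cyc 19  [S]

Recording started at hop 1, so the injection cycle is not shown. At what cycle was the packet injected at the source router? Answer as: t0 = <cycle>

At hop 1 the cycle is 15; in general cyc_k = t0 + kL.
Therefore t0 = 15 − L = 13.

t0 = 13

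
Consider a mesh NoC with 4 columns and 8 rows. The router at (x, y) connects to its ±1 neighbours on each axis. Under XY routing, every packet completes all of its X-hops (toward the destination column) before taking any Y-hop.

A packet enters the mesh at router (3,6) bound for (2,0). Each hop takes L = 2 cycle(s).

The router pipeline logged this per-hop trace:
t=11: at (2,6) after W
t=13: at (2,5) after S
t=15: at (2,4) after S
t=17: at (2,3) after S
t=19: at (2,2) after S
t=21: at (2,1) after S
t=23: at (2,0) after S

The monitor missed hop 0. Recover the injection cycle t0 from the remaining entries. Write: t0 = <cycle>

The first recorded entry is hop 1 at cycle 11.
t0 = cyc[1] − L = 11 − 2 = 9.

t0 = 9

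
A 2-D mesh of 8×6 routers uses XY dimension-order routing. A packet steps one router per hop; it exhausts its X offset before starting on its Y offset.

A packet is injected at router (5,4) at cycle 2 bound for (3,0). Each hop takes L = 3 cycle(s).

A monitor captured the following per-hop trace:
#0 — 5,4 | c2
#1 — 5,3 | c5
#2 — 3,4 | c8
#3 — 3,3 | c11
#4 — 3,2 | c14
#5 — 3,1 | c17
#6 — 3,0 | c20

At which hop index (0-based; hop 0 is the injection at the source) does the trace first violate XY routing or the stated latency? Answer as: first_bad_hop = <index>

first_bad_hop = 1

[1] (+0,-1) / 3c ⇒ BAD: Y-move but x=5≠3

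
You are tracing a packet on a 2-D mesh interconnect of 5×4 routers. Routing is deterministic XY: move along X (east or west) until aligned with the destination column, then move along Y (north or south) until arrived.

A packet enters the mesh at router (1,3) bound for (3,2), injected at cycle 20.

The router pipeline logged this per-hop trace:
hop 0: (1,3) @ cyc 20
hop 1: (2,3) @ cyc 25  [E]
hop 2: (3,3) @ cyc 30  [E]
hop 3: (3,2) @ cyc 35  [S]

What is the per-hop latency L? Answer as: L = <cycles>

L = 5

Between hops 0 and 1 the cycle counter advances 25 − 20 = 5.
One hop costs L cycles, so L = 5.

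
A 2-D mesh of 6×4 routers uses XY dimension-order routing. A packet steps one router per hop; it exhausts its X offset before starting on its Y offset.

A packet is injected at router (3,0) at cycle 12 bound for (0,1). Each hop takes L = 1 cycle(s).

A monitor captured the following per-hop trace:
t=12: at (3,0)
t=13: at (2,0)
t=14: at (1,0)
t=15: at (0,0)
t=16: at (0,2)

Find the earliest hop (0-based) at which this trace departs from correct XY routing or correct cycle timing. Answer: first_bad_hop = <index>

hop 1: step (-1,+0), +1 cyc — ok
hop 2: step (-1,+0), +1 cyc — ok
hop 3: step (-1,+0), +1 cyc — ok
hop 4: step (+0,+2), +1 cyc — BAD: non-unit step

first_bad_hop = 4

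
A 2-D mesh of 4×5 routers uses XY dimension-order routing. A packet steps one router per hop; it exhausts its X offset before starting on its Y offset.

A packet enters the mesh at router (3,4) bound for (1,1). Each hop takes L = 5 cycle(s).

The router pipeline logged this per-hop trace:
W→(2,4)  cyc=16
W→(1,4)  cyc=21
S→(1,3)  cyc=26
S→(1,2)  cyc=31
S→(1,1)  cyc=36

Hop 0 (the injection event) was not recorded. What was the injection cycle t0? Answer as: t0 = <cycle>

t0 = 11

The first recorded entry is hop 1 at cycle 16.
t0 = cyc[1] − L = 16 − 5 = 11.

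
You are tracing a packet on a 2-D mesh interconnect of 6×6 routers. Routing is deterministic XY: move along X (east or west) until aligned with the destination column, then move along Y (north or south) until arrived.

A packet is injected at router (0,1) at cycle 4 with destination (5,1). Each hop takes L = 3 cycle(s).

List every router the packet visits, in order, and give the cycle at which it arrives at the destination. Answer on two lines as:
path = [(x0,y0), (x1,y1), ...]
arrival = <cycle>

path = [(0,1), (1,1), (2,1), (3,1), (4,1), (5,1)]
arrival = 19

[0] x=0 y=1 t=4
[1] x=1 y=1 t=7 →E
[2] x=2 y=1 t=10 →E
[3] x=3 y=1 t=13 →E
[4] x=4 y=1 t=16 →E
[5] x=5 y=1 t=19 →E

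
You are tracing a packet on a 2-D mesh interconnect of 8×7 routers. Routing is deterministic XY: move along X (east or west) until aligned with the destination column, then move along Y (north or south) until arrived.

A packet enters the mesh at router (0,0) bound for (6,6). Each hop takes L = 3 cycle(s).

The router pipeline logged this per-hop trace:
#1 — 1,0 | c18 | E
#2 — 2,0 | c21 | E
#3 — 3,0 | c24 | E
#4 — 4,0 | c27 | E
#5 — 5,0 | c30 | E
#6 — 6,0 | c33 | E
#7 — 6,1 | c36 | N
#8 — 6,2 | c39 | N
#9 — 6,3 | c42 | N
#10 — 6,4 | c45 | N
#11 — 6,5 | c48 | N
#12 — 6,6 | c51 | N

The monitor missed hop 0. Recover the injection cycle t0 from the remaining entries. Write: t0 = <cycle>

cyc[1] = 18 and cyc[k] = t0 + k·L for every k.
Subtract one hop: t0 = 18 − 3 = 15.

t0 = 15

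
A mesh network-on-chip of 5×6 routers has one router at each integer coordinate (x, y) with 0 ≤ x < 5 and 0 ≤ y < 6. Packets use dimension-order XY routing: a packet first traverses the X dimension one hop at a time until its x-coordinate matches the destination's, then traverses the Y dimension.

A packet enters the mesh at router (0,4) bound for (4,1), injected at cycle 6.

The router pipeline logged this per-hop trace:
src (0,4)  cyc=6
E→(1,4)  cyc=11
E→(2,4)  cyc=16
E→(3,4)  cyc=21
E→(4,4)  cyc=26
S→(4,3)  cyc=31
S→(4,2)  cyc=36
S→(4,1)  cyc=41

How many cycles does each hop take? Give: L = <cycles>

L = 5

cyc[1] − cyc[0] = 11 − 6 = 5.
Each hop adds L, hence L = 5.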